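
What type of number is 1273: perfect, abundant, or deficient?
deficient

Proper divisors of 1273: sum = 1 + 19 + 67 = 87
Since 87 < 1273, 1273 is deficient.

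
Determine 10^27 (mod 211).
23

Repeated squaring. Binary of 27 = 11011.
10^1 ≡ 10 (mod 211); 10^2 ≡ 100 (mod 211); 10^4 ≡ 83 (mod 211); 10^8 ≡ 137 (mod 211); 10^16 ≡ 201 (mod 211)
10^27 = 10^1 × 10^2 × 10^8 × 10^16 ≡ 23 (mod 211)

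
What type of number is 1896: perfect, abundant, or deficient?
abundant

Proper divisors of 1896: sum = 1 + 2 + 3 + 4 + 6 + 8 + 12 + 24 + 79 + 158 + 237 + 316 + 474 + 632 + 948 = 2904
Since 2904 > 1896, 1896 is abundant.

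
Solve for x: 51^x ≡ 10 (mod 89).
50

Baby-step giant-step with step n = ⌈√89⌉ = 10.
Baby steps 51^j mod 89 (j:value) for j=0..9: 0:1, 1:51, 2:20, 3:41, 4:44, 5:19, 6:79, 7:24, 8:67, 9:35.
Giant-step multiplier: 51^(-10) ≡ 51^(88-10) = 51^78 ≡ 18 (mod 89).
Giant steps γ_i = 10·18^i mod 89: γ_0=10, γ_1=2, γ_2=36, γ_3=25, γ_4=5, γ_5=1 (in table at j=0).
x = i·n + j = 5·10 + 0 = 50.
Check: 51^50 ≡ 10 (mod 89).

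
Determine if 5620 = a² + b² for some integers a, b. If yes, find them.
12² + 74² (a=12, b=74)

Factorization: 5620 = 2^2 × 5 × 281
By Fermat: n is sum of two squares iff every prime p ≡ 3 (mod 4) appears to even power.
All primes ≡ 3 (mod 4) appear to even power.
Search a = 0, 1, 2, … for 5620 - a² a perfect square: first hit at a = 12: 5620 - 144 = 5476 = 74².
5620 = 12² + 74² = 144 + 5476 ✓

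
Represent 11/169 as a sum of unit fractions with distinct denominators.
1/16 + 1/387 + 1/209290 + 1/109505550960

Greedy algorithm:
11/169: ceiling(169/11) = 16, use 1/16
7/2704: ceiling(2704/7) = 387, use 1/387
5/1046448: ceiling(1046448/5) = 209290, use 1/209290
1/109505550960: ceiling(109505550960/1) = 109505550960, use 1/109505550960
Result: 11/169 = 1/16 + 1/387 + 1/209290 + 1/109505550960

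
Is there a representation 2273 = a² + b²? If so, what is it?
8² + 47² (a=8, b=47)

Factorization: 2273 = 2273
By Fermat: n is sum of two squares iff every prime p ≡ 3 (mod 4) appears to even power.
All primes ≡ 3 (mod 4) appear to even power.
Search a = 0, 1, 2, … for 2273 - a² a perfect square: first hit at a = 8: 2273 - 64 = 2209 = 47².
2273 = 8² + 47² = 64 + 2209 ✓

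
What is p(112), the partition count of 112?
761002156

p(n) counts ways to write n as a sum of positive integers (order ignored).
Euler's pentagonal recurrence: p(k) = p(k-1) + p(k-2) - p(k-5) - p(k-7) + p(k-12) + p(k-15) - ... (offsets j(3j∓1)/2, signs ++--, p(0)=1, p(<0)=0).
DP table for k = 0..111: p(0)=1, p(1)=1, p(2)=2, p(3)=3, p(4)=5, p(5)=7, p(6)=11, p(7)=15, p(8)=22, p(9)=30, p(10)=42, p(11)=56, p(12)=77, p(13)=101, p(14)=135, p(15)=176, p(16)=231, p(17)=297, p(18)=385, p(19)=490, p(20)=627, p(21)=792, p(22)=1002, p(23)=1255, p(24)=1575, p(25)=1958, p(26)=2436, p(27)=3010, p(28)=3718, p(29)=4565, p(30)=5604, p(31)=6842, p(32)=8349, p(33)=10143, p(34)=12310, p(35)=14883, p(36)=17977, p(37)=21637, p(38)=26015, p(39)=31185, p(40)=37338, p(41)=44583, p(42)=53174, p(43)=63261, p(44)=75175, p(45)=89134, p(46)=105558, p(47)=124754, p(48)=147273, p(49)=173525, p(50)=204226, p(51)=239943, p(52)=281589, p(53)=329931, p(54)=386155, p(55)=451276, p(56)=526823, p(57)=614154, p(58)=715220, p(59)=831820, p(60)=966467, p(61)=1121505, p(62)=1300156, p(63)=1505499, p(64)=1741630, p(65)=2012558, p(66)=2323520, p(67)=2679689, p(68)=3087735, p(69)=3554345, p(70)=4087968, p(71)=4697205, p(72)=5392783, p(73)=6185689, p(74)=7089500, p(75)=8118264, p(76)=9289091, p(77)=10619863, p(78)=12132164, p(79)=13848650, p(80)=15796476, p(81)=18004327, p(82)=20506255, p(83)=23338469, p(84)=26543660, p(85)=30167357, p(86)=34262962, p(87)=38887673, p(88)=44108109, p(89)=49995925, p(90)=56634173, p(91)=64112359, p(92)=72533807, p(93)=82010177, p(94)=92669720, p(95)=104651419, p(96)=118114304, p(97)=133230930, p(98)=150198136, p(99)=169229875, p(100)=190569292, p(101)=214481126, p(102)=241265379, p(103)=271248950, p(104)=304801365, p(105)=342325709, p(106)=384276336, p(107)=431149389, p(108)=483502844, p(109)=541946240, p(110)=607163746, p(111)=679903203.
Final step: p(112) = p(111) + p(110) - p(107) - p(105) + p(100) + p(97) - p(90) - p(86) + p(77) + p(72) - p(61) - p(55) + p(42) + p(35) - p(20) - p(12)
= 679903203 + 607163746 - 431149389 - 342325709 + 190569292 + 133230930 - 56634173 - 34262962 + 10619863 + 5392783 - 1121505 - 451276 + 53174 + 14883 - 627 - 77
= 761002156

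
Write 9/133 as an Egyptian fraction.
1/15 + 1/998 + 1/1991010

Greedy algorithm:
9/133: ceiling(133/9) = 15, use 1/15
2/1995: ceiling(1995/2) = 998, use 1/998
1/1991010: ceiling(1991010/1) = 1991010, use 1/1991010
Result: 9/133 = 1/15 + 1/998 + 1/1991010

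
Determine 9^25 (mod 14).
9

Repeated squaring. Binary of 25 = 11001.
9^1 ≡ 9 (mod 14); 9^2 ≡ 11 (mod 14); 9^4 ≡ 9 (mod 14); 9^8 ≡ 11 (mod 14); 9^16 ≡ 9 (mod 14)
9^25 = 9^1 × 9^8 × 9^16 ≡ 9 (mod 14)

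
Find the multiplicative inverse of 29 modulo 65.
9

gcd(29, 65) = 1, so the inverse exists.
Extended Euclidean algorithm on (65, 29):
65 = 2 × 29 + 7  ⟹  7 = (1)·65 + (-2)·29
29 = 4 × 7 + 1  ⟹  1 = (-4)·65 + (9)·29
So (9)·29 ≡ 1 (mod 65), i.e. 29^(-1) ≡ 9 (mod 65).
Check: 29 × 9 = 261 ≡ 1 (mod 65)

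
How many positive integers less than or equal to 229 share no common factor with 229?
228

229 = 229
φ(n) = n × ∏(1 - 1/p) for each prime p dividing n
φ(229) = 229 × (1 - 1/229) = 228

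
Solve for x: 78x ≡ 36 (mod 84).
x ≡ 8 (mod 14)

gcd(78, 84) = 6, which divides 36, so solutions exist.
Divide through by 6: 13x ≡ 6 (mod 14).
Find 13^(-1) mod 14 by the extended Euclidean algorithm:
14 = 1 × 13 + 1  ⟹  1 = (1)·14 + (-1)·13
So (-1)·13 ≡ 1 (mod 14), i.e. 13^(-1) ≡ -1 ≡ 13 (mod 14).
x ≡ 13 × 6 = 78 ≡ 8 (mod 14).
Check: 78 × 8 = 624 ≡ 36 (mod 84).
x ≡ 8 (mod 14), giving 6 solutions mod 84.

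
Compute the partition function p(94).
92669720

p(n) counts ways to write n as a sum of positive integers (order ignored).
Euler's pentagonal recurrence: p(k) = p(k-1) + p(k-2) - p(k-5) - p(k-7) + p(k-12) + p(k-15) - ... (offsets j(3j∓1)/2, signs ++--, p(0)=1, p(<0)=0).
DP table for k = 0..93: p(0)=1, p(1)=1, p(2)=2, p(3)=3, p(4)=5, p(5)=7, p(6)=11, p(7)=15, p(8)=22, p(9)=30, p(10)=42, p(11)=56, p(12)=77, p(13)=101, p(14)=135, p(15)=176, p(16)=231, p(17)=297, p(18)=385, p(19)=490, p(20)=627, p(21)=792, p(22)=1002, p(23)=1255, p(24)=1575, p(25)=1958, p(26)=2436, p(27)=3010, p(28)=3718, p(29)=4565, p(30)=5604, p(31)=6842, p(32)=8349, p(33)=10143, p(34)=12310, p(35)=14883, p(36)=17977, p(37)=21637, p(38)=26015, p(39)=31185, p(40)=37338, p(41)=44583, p(42)=53174, p(43)=63261, p(44)=75175, p(45)=89134, p(46)=105558, p(47)=124754, p(48)=147273, p(49)=173525, p(50)=204226, p(51)=239943, p(52)=281589, p(53)=329931, p(54)=386155, p(55)=451276, p(56)=526823, p(57)=614154, p(58)=715220, p(59)=831820, p(60)=966467, p(61)=1121505, p(62)=1300156, p(63)=1505499, p(64)=1741630, p(65)=2012558, p(66)=2323520, p(67)=2679689, p(68)=3087735, p(69)=3554345, p(70)=4087968, p(71)=4697205, p(72)=5392783, p(73)=6185689, p(74)=7089500, p(75)=8118264, p(76)=9289091, p(77)=10619863, p(78)=12132164, p(79)=13848650, p(80)=15796476, p(81)=18004327, p(82)=20506255, p(83)=23338469, p(84)=26543660, p(85)=30167357, p(86)=34262962, p(87)=38887673, p(88)=44108109, p(89)=49995925, p(90)=56634173, p(91)=64112359, p(92)=72533807, p(93)=82010177.
Final step: p(94) = p(93) + p(92) - p(89) - p(87) + p(82) + p(79) - p(72) - p(68) + p(59) + p(54) - p(43) - p(37) + p(24) + p(17) - p(2)
= 82010177 + 72533807 - 49995925 - 38887673 + 20506255 + 13848650 - 5392783 - 3087735 + 831820 + 386155 - 63261 - 21637 + 1575 + 297 - 2
= 92669720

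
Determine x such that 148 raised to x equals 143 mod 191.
179

Baby-step giant-step with step n = ⌈√191⌉ = 14.
Baby steps 148^j mod 191 (j:value) for j=0..13: 0:1, 1:148, 2:130, 3:140, 4:92, 5:55, 6:118, 7:83, 8:60, 9:94, 10:160, 11:187, 12:172, 13:53.
Giant-step multiplier: 148^(-14) ≡ 148^(190-14) = 148^176 ≡ 147 (mod 191).
Giant steps γ_i = 143·147^i mod 191: γ_0=143, γ_1=11, γ_2=89, γ_3=95, γ_4=22, γ_5=178, γ_6=190, γ_7=44, γ_8=165, γ_9=189, γ_10=88, γ_11=139, γ_12=187 (in table at j=11).
x = i·n + j = 12·14 + 11 = 179.
Check: 148^179 ≡ 143 (mod 191).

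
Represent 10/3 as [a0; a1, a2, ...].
[3; 3]

Euclidean algorithm steps:
10 = 3 × 3 + 1
3 = 3 × 1 + 0
Continued fraction: [3; 3]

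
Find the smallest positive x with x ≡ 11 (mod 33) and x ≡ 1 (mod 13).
209

Using Chinese Remainder Theorem:
M = 33 × 13 = 429
M1 = 13, M2 = 33
y1 = 13^(-1) mod 33 = 28
y2 = 33^(-1) mod 13 = 2
x = (11×13×28 + 1×33×2) mod 429 = 209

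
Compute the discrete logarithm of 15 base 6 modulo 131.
96

Baby-step giant-step with step n = ⌈√131⌉ = 12.
Baby steps 6^j mod 131 (j:value) for j=0..11: 0:1, 1:6, 2:36, 3:85, 4:117, 5:47, 6:20, 7:120, 8:65, 9:128, 10:113, 11:23.
Giant-step multiplier: 6^(-12) ≡ 6^(130-12) = 6^118 ≡ 75 (mod 131).
Giant steps γ_i = 15·75^i mod 131: γ_0=15, γ_1=77, γ_2=11, γ_3=39, γ_4=43, γ_5=81, γ_6=49, γ_7=7, γ_8=1 (in table at j=0).
x = i·n + j = 8·12 + 0 = 96.
Check: 6^96 ≡ 15 (mod 131).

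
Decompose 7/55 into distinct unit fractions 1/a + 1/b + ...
1/8 + 1/440

Greedy algorithm:
7/55: ceiling(55/7) = 8, use 1/8
1/440: ceiling(440/1) = 440, use 1/440
Result: 7/55 = 1/8 + 1/440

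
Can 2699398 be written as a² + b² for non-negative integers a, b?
Not possible

Factorization: 2699398 = 2 × 13 × 47^3
By Fermat: n is sum of two squares iff every prime p ≡ 3 (mod 4) appears to even power.
Prime(s) ≡ 3 (mod 4) with odd exponent: [(47, 3)]
Therefore 2699398 cannot be expressed as a² + b².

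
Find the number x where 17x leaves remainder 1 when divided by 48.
17

gcd(17, 48) = 1, so the inverse exists.
Extended Euclidean algorithm on (48, 17):
48 = 2 × 17 + 14  ⟹  14 = (1)·48 + (-2)·17
17 = 1 × 14 + 3  ⟹  3 = (-1)·48 + (3)·17
14 = 4 × 3 + 2  ⟹  2 = (5)·48 + (-14)·17
3 = 1 × 2 + 1  ⟹  1 = (-6)·48 + (17)·17
So (17)·17 ≡ 1 (mod 48), i.e. 17^(-1) ≡ 17 (mod 48).
Check: 17 × 17 = 289 ≡ 1 (mod 48)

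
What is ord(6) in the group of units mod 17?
16

17 is prime, so ord(6) divides φ(17) = 16.
Divisors of 16: 1, 2, 4, 8, 16.
Repeated squaring: 6^1 ≡ 6, 6^2 ≡ 2, 6^4 ≡ 4, 6^8 ≡ 16, 6^16 ≡ 1 (mod 17).
Test 6^d mod 17 for each divisor d in increasing order:
6^1 ≡ 6
6^2 ≡ 2
6^4 ≡ 4
6^8 ≡ 16
6^16 ≡ 1  ← first divisor giving 1
The order is 16.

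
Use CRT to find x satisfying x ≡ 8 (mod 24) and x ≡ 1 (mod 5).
56

Using Chinese Remainder Theorem:
M = 24 × 5 = 120
M1 = 5, M2 = 24
y1 = 5^(-1) mod 24 = 5
y2 = 24^(-1) mod 5 = 4
x = (8×5×5 + 1×24×4) mod 120 = 56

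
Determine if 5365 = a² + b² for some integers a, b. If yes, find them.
6² + 73² (a=6, b=73)

Factorization: 5365 = 5 × 29 × 37
By Fermat: n is sum of two squares iff every prime p ≡ 3 (mod 4) appears to even power.
All primes ≡ 3 (mod 4) appear to even power.
Search a = 0, 1, 2, … for 5365 - a² a perfect square: first hit at a = 6: 5365 - 36 = 5329 = 73².
5365 = 6² + 73² = 36 + 5329 ✓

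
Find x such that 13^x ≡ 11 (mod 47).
9

Baby-step giant-step with step n = ⌈√47⌉ = 7.
Baby steps 13^j mod 47 (j:value) for j=0..6: 0:1, 1:13, 2:28, 3:35, 4:32, 5:40, 6:3.
Giant-step multiplier: 13^(-7) ≡ 13^(46-7) = 13^39 ≡ 41 (mod 47).
Giant steps γ_i = 11·41^i mod 47: γ_0=11, γ_1=28 (in table at j=2).
x = i·n + j = 1·7 + 2 = 9.
Check: 13^9 ≡ 11 (mod 47).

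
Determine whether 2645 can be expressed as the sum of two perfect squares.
23² + 46² (a=23, b=46)

Factorization: 2645 = 5 × 23^2
By Fermat: n is sum of two squares iff every prime p ≡ 3 (mod 4) appears to even power.
All primes ≡ 3 (mod 4) appear to even power.
Search a = 0, 1, 2, … for 2645 - a² a perfect square: first hit at a = 23: 2645 - 529 = 2116 = 46².
2645 = 23² + 46² = 529 + 2116 ✓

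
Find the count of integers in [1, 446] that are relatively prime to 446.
222

446 = 2 × 223
φ(n) = n × ∏(1 - 1/p) for each prime p dividing n
φ(446) = 446 × (1 - 1/2) × (1 - 1/223) = 222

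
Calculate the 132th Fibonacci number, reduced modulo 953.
591

Matrix identity: Q^n = [[F_(n+1), F_n], [F_n, F_(n-1)]] with Q = [[1,1],[1,0]].
n = 132 = 10000100₂. Square-and-multiply, entries mod 953:
Q^1 = [[1,1],[1,0]]
Q^2 = (Q^1)² = [[2,1],[1,1]]
Q^4 = (Q^2)² = [[5,3],[3,2]]
Q^8 = (Q^4)² = [[34,21],[21,13]]
Q^16 = (Q^8)² = [[644,34],[34,610]]
Q^33 = (Q^16)²·Q = [[135,384],[384,704]]
Q^66 = (Q^33)² = [[812,62],[62,750]]
Q^132 = (Q^66)² = [[853,591],[591,262]]
F_132 mod 953 = Q^132[0][1] = 591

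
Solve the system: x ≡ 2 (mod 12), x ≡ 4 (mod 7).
74

Using Chinese Remainder Theorem:
M = 12 × 7 = 84
M1 = 7, M2 = 12
y1 = 7^(-1) mod 12 = 7
y2 = 12^(-1) mod 7 = 3
x = (2×7×7 + 4×12×3) mod 84 = 74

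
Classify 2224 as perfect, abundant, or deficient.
deficient

Proper divisors of 2224: sum = 1 + 2 + 4 + 8 + 16 + 139 + 278 + 556 + 1112 = 2116
Since 2116 < 2224, 2224 is deficient.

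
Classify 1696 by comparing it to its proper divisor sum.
abundant

Proper divisors of 1696: sum = 1 + 2 + 4 + 8 + 16 + 32 + 53 + 106 + 212 + 424 + 848 = 1706
Since 1706 > 1696, 1696 is abundant.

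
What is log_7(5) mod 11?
2

Baby-step giant-step with step n = ⌈√11⌉ = 4.
Baby steps 7^j mod 11 (j:value) for j=0..3: 0:1, 1:7, 2:5, 3:2.
h = 5 is already in the table at j=2, so x = 2.
Check: 7^2 ≡ 5 (mod 11).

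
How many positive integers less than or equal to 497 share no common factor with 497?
420

497 = 7 × 71
φ(n) = n × ∏(1 - 1/p) for each prime p dividing n
φ(497) = 497 × (1 - 1/7) × (1 - 1/71) = 420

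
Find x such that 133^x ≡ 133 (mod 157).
1

Baby-step giant-step with step n = ⌈√157⌉ = 13.
Baby steps 133^j mod 157 (j:value) for j=0..12: 0:1, 1:133, 2:105, 3:149, 4:35, 5:102, 6:64, 7:34, 8:126, 9:116, 10:42, 11:91, 12:14.
h = 133 is already in the table at j=1, so x = 1.
Check: 133^1 ≡ 133 (mod 157).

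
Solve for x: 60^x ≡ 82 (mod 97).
5

Baby-step giant-step with step n = ⌈√97⌉ = 10.
Baby steps 60^j mod 97 (j:value) for j=0..9: 0:1, 1:60, 2:11, 3:78, 4:24, 5:82, 6:70, 7:29, 8:91, 9:28.
h = 82 is already in the table at j=5, so x = 5.
Check: 60^5 ≡ 82 (mod 97).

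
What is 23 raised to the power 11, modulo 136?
39

Repeated squaring. Binary of 11 = 1011.
23^1 ≡ 23 (mod 136); 23^2 ≡ 121 (mod 136); 23^4 ≡ 89 (mod 136); 23^8 ≡ 33 (mod 136)
23^11 = 23^1 × 23^2 × 23^8 ≡ 39 (mod 136)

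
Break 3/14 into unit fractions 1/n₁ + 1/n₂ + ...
1/5 + 1/70

Greedy algorithm:
3/14: ceiling(14/3) = 5, use 1/5
1/70: ceiling(70/1) = 70, use 1/70
Result: 3/14 = 1/5 + 1/70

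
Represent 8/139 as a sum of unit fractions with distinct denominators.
1/18 + 1/501 + 1/417834

Greedy algorithm:
8/139: ceiling(139/8) = 18, use 1/18
5/2502: ceiling(2502/5) = 501, use 1/501
1/417834: ceiling(417834/1) = 417834, use 1/417834
Result: 8/139 = 1/18 + 1/501 + 1/417834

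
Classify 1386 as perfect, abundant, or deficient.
abundant

Proper divisors of 1386: sum = 1 + 2 + 3 + 6 + 7 + 9 + 11 + 14 + ... + 198 + 231 + 462 + 693 (23 divisors) = 2358
Since 2358 > 1386, 1386 is abundant.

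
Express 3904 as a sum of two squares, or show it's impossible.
40² + 48² (a=40, b=48)

Factorization: 3904 = 2^6 × 61
By Fermat: n is sum of two squares iff every prime p ≡ 3 (mod 4) appears to even power.
All primes ≡ 3 (mod 4) appear to even power.
Search a = 0, 1, 2, … for 3904 - a² a perfect square: first hit at a = 40: 3904 - 1600 = 2304 = 48².
3904 = 40² + 48² = 1600 + 2304 ✓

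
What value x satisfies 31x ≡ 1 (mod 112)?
47

gcd(31, 112) = 1, so the inverse exists.
Extended Euclidean algorithm on (112, 31):
112 = 3 × 31 + 19  ⟹  19 = (1)·112 + (-3)·31
31 = 1 × 19 + 12  ⟹  12 = (-1)·112 + (4)·31
19 = 1 × 12 + 7  ⟹  7 = (2)·112 + (-7)·31
12 = 1 × 7 + 5  ⟹  5 = (-3)·112 + (11)·31
7 = 1 × 5 + 2  ⟹  2 = (5)·112 + (-18)·31
5 = 2 × 2 + 1  ⟹  1 = (-13)·112 + (47)·31
So (47)·31 ≡ 1 (mod 112), i.e. 31^(-1) ≡ 47 (mod 112).
Check: 31 × 47 = 1457 ≡ 1 (mod 112)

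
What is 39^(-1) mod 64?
23

gcd(39, 64) = 1, so the inverse exists.
Extended Euclidean algorithm on (64, 39):
64 = 1 × 39 + 25  ⟹  25 = (1)·64 + (-1)·39
39 = 1 × 25 + 14  ⟹  14 = (-1)·64 + (2)·39
25 = 1 × 14 + 11  ⟹  11 = (2)·64 + (-3)·39
14 = 1 × 11 + 3  ⟹  3 = (-3)·64 + (5)·39
11 = 3 × 3 + 2  ⟹  2 = (11)·64 + (-18)·39
3 = 1 × 2 + 1  ⟹  1 = (-14)·64 + (23)·39
So (23)·39 ≡ 1 (mod 64), i.e. 39^(-1) ≡ 23 (mod 64).
Check: 39 × 23 = 897 ≡ 1 (mod 64)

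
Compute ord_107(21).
106

107 is prime, so ord(21) divides φ(107) = 106.
Divisors of 106: 1, 2, 53, 106.
Repeated squaring: 21^1 ≡ 21, 21^2 ≡ 13, 21^4 ≡ 62, 21^8 ≡ 99, 21^16 ≡ 64, 21^32 ≡ 30, 21^64 ≡ 44 (mod 107).
Test 21^d mod 107 for each divisor d in increasing order:
21^1 ≡ 21
21^2 ≡ 13
21^53 = 21^32·21^16·21^4·21^1 ≡ 106
21^106 = 21^64·21^32·21^8·21^2 ≡ 1  ← first divisor giving 1
The order is 106.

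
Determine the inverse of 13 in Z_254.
215

gcd(13, 254) = 1, so the inverse exists.
Extended Euclidean algorithm on (254, 13):
254 = 19 × 13 + 7  ⟹  7 = (1)·254 + (-19)·13
13 = 1 × 7 + 6  ⟹  6 = (-1)·254 + (20)·13
7 = 1 × 6 + 1  ⟹  1 = (2)·254 + (-39)·13
So (-39)·13 ≡ 1 (mod 254), i.e. 13^(-1) ≡ -39 ≡ 215 (mod 254).
Check: 13 × 215 = 2795 ≡ 1 (mod 254)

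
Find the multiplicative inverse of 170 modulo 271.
110

gcd(170, 271) = 1, so the inverse exists.
Extended Euclidean algorithm on (271, 170):
271 = 1 × 170 + 101  ⟹  101 = (1)·271 + (-1)·170
170 = 1 × 101 + 69  ⟹  69 = (-1)·271 + (2)·170
101 = 1 × 69 + 32  ⟹  32 = (2)·271 + (-3)·170
69 = 2 × 32 + 5  ⟹  5 = (-5)·271 + (8)·170
32 = 6 × 5 + 2  ⟹  2 = (32)·271 + (-51)·170
5 = 2 × 2 + 1  ⟹  1 = (-69)·271 + (110)·170
So (110)·170 ≡ 1 (mod 271), i.e. 170^(-1) ≡ 110 (mod 271).
Check: 170 × 110 = 18700 ≡ 1 (mod 271)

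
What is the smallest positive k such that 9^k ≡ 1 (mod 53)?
26

53 is prime, so ord(9) divides φ(53) = 52.
Divisors of 52: 1, 2, 4, 13, 26, 52.
Repeated squaring: 9^1 ≡ 9, 9^2 ≡ 28, 9^4 ≡ 42, 9^8 ≡ 15, 9^16 ≡ 13, 9^32 ≡ 10 (mod 53).
Test 9^d mod 53 for each divisor d in increasing order:
9^1 ≡ 9
9^2 ≡ 28
9^4 ≡ 42
9^13 = 9^8·9^4·9^1 ≡ 52
9^26 = 9^16·9^8·9^2 ≡ 1  ← first divisor giving 1
The order is 26.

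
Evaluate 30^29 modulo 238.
200

Repeated squaring. Binary of 29 = 11101.
30^1 ≡ 30 (mod 238); 30^2 ≡ 186 (mod 238); 30^4 ≡ 86 (mod 238); 30^8 ≡ 18 (mod 238); 30^16 ≡ 86 (mod 238)
30^29 = 30^1 × 30^4 × 30^8 × 30^16 ≡ 200 (mod 238)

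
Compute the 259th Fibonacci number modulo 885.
656

Matrix identity: Q^n = [[F_(n+1), F_n], [F_n, F_(n-1)]] with Q = [[1,1],[1,0]].
n = 259 = 100000011₂. Square-and-multiply, entries mod 885:
Q^1 = [[1,1],[1,0]]
Q^2 = (Q^1)² = [[2,1],[1,1]]
Q^4 = (Q^2)² = [[5,3],[3,2]]
Q^8 = (Q^4)² = [[34,21],[21,13]]
Q^16 = (Q^8)² = [[712,102],[102,610]]
Q^32 = (Q^16)² = [[508,324],[324,184]]
Q^64 = (Q^32)² = [[190,303],[303,772]]
Q^129 = (Q^64)²·Q = [[790,469],[469,321]]
Q^259 = (Q^129)²·Q = [[450,656],[656,679]]
F_259 mod 885 = Q^259[0][1] = 656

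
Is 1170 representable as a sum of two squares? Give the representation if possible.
9² + 33² (a=9, b=33)

Factorization: 1170 = 2 × 3^2 × 5 × 13
By Fermat: n is sum of two squares iff every prime p ≡ 3 (mod 4) appears to even power.
All primes ≡ 3 (mod 4) appear to even power.
Search a = 0, 1, 2, … for 1170 - a² a perfect square: first hit at a = 9: 1170 - 81 = 1089 = 33².
1170 = 9² + 33² = 81 + 1089 ✓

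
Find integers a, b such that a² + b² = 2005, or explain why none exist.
18² + 41² (a=18, b=41)

Factorization: 2005 = 5 × 401
By Fermat: n is sum of two squares iff every prime p ≡ 3 (mod 4) appears to even power.
All primes ≡ 3 (mod 4) appear to even power.
Search a = 0, 1, 2, … for 2005 - a² a perfect square: first hit at a = 18: 2005 - 324 = 1681 = 41².
2005 = 18² + 41² = 324 + 1681 ✓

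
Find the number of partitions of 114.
952050665

p(n) counts ways to write n as a sum of positive integers (order ignored).
Euler's pentagonal recurrence: p(k) = p(k-1) + p(k-2) - p(k-5) - p(k-7) + p(k-12) + p(k-15) - ... (offsets j(3j∓1)/2, signs ++--, p(0)=1, p(<0)=0).
DP table for k = 0..113: p(0)=1, p(1)=1, p(2)=2, p(3)=3, p(4)=5, p(5)=7, p(6)=11, p(7)=15, p(8)=22, p(9)=30, p(10)=42, p(11)=56, p(12)=77, p(13)=101, p(14)=135, p(15)=176, p(16)=231, p(17)=297, p(18)=385, p(19)=490, p(20)=627, p(21)=792, p(22)=1002, p(23)=1255, p(24)=1575, p(25)=1958, p(26)=2436, p(27)=3010, p(28)=3718, p(29)=4565, p(30)=5604, p(31)=6842, p(32)=8349, p(33)=10143, p(34)=12310, p(35)=14883, p(36)=17977, p(37)=21637, p(38)=26015, p(39)=31185, p(40)=37338, p(41)=44583, p(42)=53174, p(43)=63261, p(44)=75175, p(45)=89134, p(46)=105558, p(47)=124754, p(48)=147273, p(49)=173525, p(50)=204226, p(51)=239943, p(52)=281589, p(53)=329931, p(54)=386155, p(55)=451276, p(56)=526823, p(57)=614154, p(58)=715220, p(59)=831820, p(60)=966467, p(61)=1121505, p(62)=1300156, p(63)=1505499, p(64)=1741630, p(65)=2012558, p(66)=2323520, p(67)=2679689, p(68)=3087735, p(69)=3554345, p(70)=4087968, p(71)=4697205, p(72)=5392783, p(73)=6185689, p(74)=7089500, p(75)=8118264, p(76)=9289091, p(77)=10619863, p(78)=12132164, p(79)=13848650, p(80)=15796476, p(81)=18004327, p(82)=20506255, p(83)=23338469, p(84)=26543660, p(85)=30167357, p(86)=34262962, p(87)=38887673, p(88)=44108109, p(89)=49995925, p(90)=56634173, p(91)=64112359, p(92)=72533807, p(93)=82010177, p(94)=92669720, p(95)=104651419, p(96)=118114304, p(97)=133230930, p(98)=150198136, p(99)=169229875, p(100)=190569292, p(101)=214481126, p(102)=241265379, p(103)=271248950, p(104)=304801365, p(105)=342325709, p(106)=384276336, p(107)=431149389, p(108)=483502844, p(109)=541946240, p(110)=607163746, p(111)=679903203, p(112)=761002156, p(113)=851376628.
Final step: p(114) = p(113) + p(112) - p(109) - p(107) + p(102) + p(99) - p(92) - p(88) + p(79) + p(74) - p(63) - p(57) + p(44) + p(37) - p(22) - p(14)
= 851376628 + 761002156 - 541946240 - 431149389 + 241265379 + 169229875 - 72533807 - 44108109 + 13848650 + 7089500 - 1505499 - 614154 + 75175 + 21637 - 1002 - 135
= 952050665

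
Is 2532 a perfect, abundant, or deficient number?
abundant

Proper divisors of 2532: sum = 1 + 2 + 3 + 4 + 6 + 12 + 211 + 422 + 633 + 844 + 1266 = 3404
Since 3404 > 2532, 2532 is abundant.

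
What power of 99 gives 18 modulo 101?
89

Baby-step giant-step with step n = ⌈√101⌉ = 11.
Baby steps 99^j mod 101 (j:value) for j=0..10: 0:1, 1:99, 2:4, 3:93, 4:16, 5:69, 6:64, 7:74, 8:54, 9:94, 10:14.
Giant-step multiplier: 99^(-11) ≡ 99^(100-11) = 99^89 ≡ 18 (mod 101).
Giant steps γ_i = 18·18^i mod 101: γ_0=18, γ_1=21, γ_2=75, γ_3=37, γ_4=60, γ_5=70, γ_6=48, γ_7=56, γ_8=99 (in table at j=1).
x = i·n + j = 8·11 + 1 = 89.
Check: 99^89 ≡ 18 (mod 101).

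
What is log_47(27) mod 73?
54

Baby-step giant-step with step n = ⌈√73⌉ = 9.
Baby steps 47^j mod 73 (j:value) for j=0..8: 0:1, 1:47, 2:19, 3:17, 4:69, 5:31, 6:70, 7:5, 8:16.
Giant-step multiplier: 47^(-9) ≡ 47^(72-9) = 47^63 ≡ 10 (mod 73).
Giant steps γ_i = 27·10^i mod 73: γ_0=27, γ_1=51, γ_2=72, γ_3=63, γ_4=46, γ_5=22, γ_6=1 (in table at j=0).
x = i·n + j = 6·9 + 0 = 54.
Check: 47^54 ≡ 27 (mod 73).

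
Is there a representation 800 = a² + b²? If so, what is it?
4² + 28² (a=4, b=28)

Factorization: 800 = 2^5 × 5^2
By Fermat: n is sum of two squares iff every prime p ≡ 3 (mod 4) appears to even power.
All primes ≡ 3 (mod 4) appear to even power.
Search a = 0, 1, 2, … for 800 - a² a perfect square: first hit at a = 4: 800 - 16 = 784 = 28².
800 = 4² + 28² = 16 + 784 ✓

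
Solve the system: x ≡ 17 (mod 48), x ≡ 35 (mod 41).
1265

Using Chinese Remainder Theorem:
M = 48 × 41 = 1968
M1 = 41, M2 = 48
y1 = 41^(-1) mod 48 = 41
y2 = 48^(-1) mod 41 = 6
x = (17×41×41 + 35×48×6) mod 1968 = 1265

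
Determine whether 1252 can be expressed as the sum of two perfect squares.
24² + 26² (a=24, b=26)

Factorization: 1252 = 2^2 × 313
By Fermat: n is sum of two squares iff every prime p ≡ 3 (mod 4) appears to even power.
All primes ≡ 3 (mod 4) appear to even power.
Search a = 0, 1, 2, … for 1252 - a² a perfect square: first hit at a = 24: 1252 - 576 = 676 = 26².
1252 = 24² + 26² = 576 + 676 ✓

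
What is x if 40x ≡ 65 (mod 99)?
x ≡ 14 (mod 99)

gcd(40, 99) = 1, which divides 65, so solutions exist.
Find 40^(-1) mod 99 by the extended Euclidean algorithm:
99 = 2 × 40 + 19  ⟹  19 = (1)·99 + (-2)·40
40 = 2 × 19 + 2  ⟹  2 = (-2)·99 + (5)·40
19 = 9 × 2 + 1  ⟹  1 = (19)·99 + (-47)·40
So (-47)·40 ≡ 1 (mod 99), i.e. 40^(-1) ≡ -47 ≡ 52 (mod 99).
x ≡ 52 × 65 = 3380 ≡ 14 (mod 99).
Check: 40 × 14 = 560 ≡ 65 (mod 99).
Unique solution: x ≡ 14 (mod 99)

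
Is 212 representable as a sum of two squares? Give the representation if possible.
4² + 14² (a=4, b=14)

Factorization: 212 = 2^2 × 53
By Fermat: n is sum of two squares iff every prime p ≡ 3 (mod 4) appears to even power.
All primes ≡ 3 (mod 4) appear to even power.
Search a = 0, 1, 2, … for 212 - a² a perfect square: first hit at a = 4: 212 - 16 = 196 = 14².
212 = 4² + 14² = 16 + 196 ✓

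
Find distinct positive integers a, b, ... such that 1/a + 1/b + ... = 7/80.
1/12 + 1/240

Greedy algorithm:
7/80: ceiling(80/7) = 12, use 1/12
1/240: ceiling(240/1) = 240, use 1/240
Result: 7/80 = 1/12 + 1/240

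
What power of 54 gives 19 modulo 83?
21

Baby-step giant-step with step n = ⌈√83⌉ = 10.
Baby steps 54^j mod 83 (j:value) for j=0..9: 0:1, 1:54, 2:11, 3:13, 4:38, 5:60, 6:3, 7:79, 8:33, 9:39.
Giant-step multiplier: 54^(-10) ≡ 54^(82-10) = 54^72 ≡ 75 (mod 83).
Giant steps γ_i = 19·75^i mod 83: γ_0=19, γ_1=14, γ_2=54 (in table at j=1).
x = i·n + j = 2·10 + 1 = 21.
Check: 54^21 ≡ 19 (mod 83).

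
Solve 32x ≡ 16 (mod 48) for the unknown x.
x ≡ 2 (mod 3)

gcd(32, 48) = 16, which divides 16, so solutions exist.
Divide through by 16: 2x ≡ 1 (mod 3).
Find 2^(-1) mod 3 by the extended Euclidean algorithm:
3 = 1 × 2 + 1  ⟹  1 = (1)·3 + (-1)·2
So (-1)·2 ≡ 1 (mod 3), i.e. 2^(-1) ≡ -1 ≡ 2 (mod 3).
x ≡ 2 × 1 = 2 ≡ 2 (mod 3).
Check: 32 × 2 = 64 ≡ 16 (mod 48).
x ≡ 2 (mod 3), giving 16 solutions mod 48.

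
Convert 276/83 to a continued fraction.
[3; 3, 13, 2]

Euclidean algorithm steps:
276 = 3 × 83 + 27
83 = 3 × 27 + 2
27 = 13 × 2 + 1
2 = 2 × 1 + 0
Continued fraction: [3; 3, 13, 2]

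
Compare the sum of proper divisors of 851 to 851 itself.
deficient

Proper divisors of 851: sum = 1 + 23 + 37 = 61
Since 61 < 851, 851 is deficient.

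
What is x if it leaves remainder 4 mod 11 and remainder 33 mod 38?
147

Using Chinese Remainder Theorem:
M = 11 × 38 = 418
M1 = 38, M2 = 11
y1 = 38^(-1) mod 11 = 9
y2 = 11^(-1) mod 38 = 7
x = (4×38×9 + 33×11×7) mod 418 = 147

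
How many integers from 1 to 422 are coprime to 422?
210

422 = 2 × 211
φ(n) = n × ∏(1 - 1/p) for each prime p dividing n
φ(422) = 422 × (1 - 1/2) × (1 - 1/211) = 210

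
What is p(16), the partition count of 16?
231

p(n) counts ways to write n as a sum of positive integers (order ignored).
Euler's pentagonal recurrence: p(k) = p(k-1) + p(k-2) - p(k-5) - p(k-7) + p(k-12) + p(k-15) - ... (offsets j(3j∓1)/2, signs ++--, p(0)=1, p(<0)=0).
DP table for k = 0..15: p(0)=1, p(1)=1, p(2)=2, p(3)=3, p(4)=5, p(5)=7, p(6)=11, p(7)=15, p(8)=22, p(9)=30, p(10)=42, p(11)=56, p(12)=77, p(13)=101, p(14)=135, p(15)=176.
Final step: p(16) = p(15) + p(14) - p(11) - p(9) + p(4) + p(1)
= 176 + 135 - 56 - 30 + 5 + 1
= 231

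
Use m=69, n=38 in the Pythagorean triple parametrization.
(3317, 5244, 6205)

Euclid's formula: a = m² - n², b = 2mn, c = m² + n²
m = 69, n = 38
a = 69² - 38² = 4761 - 1444 = 3317
b = 2 × 69 × 38 = 5244
c = 69² + 38² = 4761 + 1444 = 6205
Verification: 3317² + 5244² = 11002489 + 27499536 = 38502025 = 6205² ✓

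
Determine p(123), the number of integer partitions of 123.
2552338241

p(n) counts ways to write n as a sum of positive integers (order ignored).
Euler's pentagonal recurrence: p(k) = p(k-1) + p(k-2) - p(k-5) - p(k-7) + p(k-12) + p(k-15) - ... (offsets j(3j∓1)/2, signs ++--, p(0)=1, p(<0)=0).
DP table for k = 0..122: p(0)=1, p(1)=1, p(2)=2, p(3)=3, p(4)=5, p(5)=7, p(6)=11, p(7)=15, p(8)=22, p(9)=30, p(10)=42, p(11)=56, p(12)=77, p(13)=101, p(14)=135, p(15)=176, p(16)=231, p(17)=297, p(18)=385, p(19)=490, p(20)=627, p(21)=792, p(22)=1002, p(23)=1255, p(24)=1575, p(25)=1958, p(26)=2436, p(27)=3010, p(28)=3718, p(29)=4565, p(30)=5604, p(31)=6842, p(32)=8349, p(33)=10143, p(34)=12310, p(35)=14883, p(36)=17977, p(37)=21637, p(38)=26015, p(39)=31185, p(40)=37338, p(41)=44583, p(42)=53174, p(43)=63261, p(44)=75175, p(45)=89134, p(46)=105558, p(47)=124754, p(48)=147273, p(49)=173525, p(50)=204226, p(51)=239943, p(52)=281589, p(53)=329931, p(54)=386155, p(55)=451276, p(56)=526823, p(57)=614154, p(58)=715220, p(59)=831820, p(60)=966467, p(61)=1121505, p(62)=1300156, p(63)=1505499, p(64)=1741630, p(65)=2012558, p(66)=2323520, p(67)=2679689, p(68)=3087735, p(69)=3554345, p(70)=4087968, p(71)=4697205, p(72)=5392783, p(73)=6185689, p(74)=7089500, p(75)=8118264, p(76)=9289091, p(77)=10619863, p(78)=12132164, p(79)=13848650, p(80)=15796476, p(81)=18004327, p(82)=20506255, p(83)=23338469, p(84)=26543660, p(85)=30167357, p(86)=34262962, p(87)=38887673, p(88)=44108109, p(89)=49995925, p(90)=56634173, p(91)=64112359, p(92)=72533807, p(93)=82010177, p(94)=92669720, p(95)=104651419, p(96)=118114304, p(97)=133230930, p(98)=150198136, p(99)=169229875, p(100)=190569292, p(101)=214481126, p(102)=241265379, p(103)=271248950, p(104)=304801365, p(105)=342325709, p(106)=384276336, p(107)=431149389, p(108)=483502844, p(109)=541946240, p(110)=607163746, p(111)=679903203, p(112)=761002156, p(113)=851376628, p(114)=952050665, p(115)=1064144451, p(116)=1188908248, p(117)=1327710076, p(118)=1482074143, p(119)=1653668665, p(120)=1844349560, p(121)=2056148051, p(122)=2291320912.
Final step: p(123) = p(122) + p(121) - p(118) - p(116) + p(111) + p(108) - p(101) - p(97) + p(88) + p(83) - p(72) - p(66) + p(53) + p(46) - p(31) - p(23) + p(6)
= 2291320912 + 2056148051 - 1482074143 - 1188908248 + 679903203 + 483502844 - 214481126 - 133230930 + 44108109 + 23338469 - 5392783 - 2323520 + 329931 + 105558 - 6842 - 1255 + 11
= 2552338241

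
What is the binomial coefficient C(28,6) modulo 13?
0

Using Lucas' theorem:
Write n=28 and k=6 in base 13:
n in base 13: [2, 2]
k in base 13: [0, 6]
C(28,6) mod 13 = ∏ C(n_i, k_i) mod 13
Digit binomials (mod 13): C(2,0) = 1; C(2,6) = 0 (k_i > n_i)
Product: 1 × 0 = 0 ≡ 0 (mod 13)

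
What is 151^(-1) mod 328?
63

gcd(151, 328) = 1, so the inverse exists.
Extended Euclidean algorithm on (328, 151):
328 = 2 × 151 + 26  ⟹  26 = (1)·328 + (-2)·151
151 = 5 × 26 + 21  ⟹  21 = (-5)·328 + (11)·151
26 = 1 × 21 + 5  ⟹  5 = (6)·328 + (-13)·151
21 = 4 × 5 + 1  ⟹  1 = (-29)·328 + (63)·151
So (63)·151 ≡ 1 (mod 328), i.e. 151^(-1) ≡ 63 (mod 328).
Check: 151 × 63 = 9513 ≡ 1 (mod 328)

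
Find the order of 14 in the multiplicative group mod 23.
22

23 is prime, so ord(14) divides φ(23) = 22.
Divisors of 22: 1, 2, 11, 22.
Repeated squaring: 14^1 ≡ 14, 14^2 ≡ 12, 14^4 ≡ 6, 14^8 ≡ 13, 14^16 ≡ 8 (mod 23).
Test 14^d mod 23 for each divisor d in increasing order:
14^1 ≡ 14
14^2 ≡ 12
14^11 = 14^8·14^2·14^1 ≡ 22
14^22 = 14^16·14^4·14^2 ≡ 1  ← first divisor giving 1
The order is 22.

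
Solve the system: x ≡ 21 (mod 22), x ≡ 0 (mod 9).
153

Using Chinese Remainder Theorem:
M = 22 × 9 = 198
M1 = 9, M2 = 22
y1 = 9^(-1) mod 22 = 5
y2 = 22^(-1) mod 9 = 7
x = (21×9×5 + 0×22×7) mod 198 = 153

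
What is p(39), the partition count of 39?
31185

p(n) counts ways to write n as a sum of positive integers (order ignored).
Euler's pentagonal recurrence: p(k) = p(k-1) + p(k-2) - p(k-5) - p(k-7) + p(k-12) + p(k-15) - ... (offsets j(3j∓1)/2, signs ++--, p(0)=1, p(<0)=0).
DP table for k = 0..38: p(0)=1, p(1)=1, p(2)=2, p(3)=3, p(4)=5, p(5)=7, p(6)=11, p(7)=15, p(8)=22, p(9)=30, p(10)=42, p(11)=56, p(12)=77, p(13)=101, p(14)=135, p(15)=176, p(16)=231, p(17)=297, p(18)=385, p(19)=490, p(20)=627, p(21)=792, p(22)=1002, p(23)=1255, p(24)=1575, p(25)=1958, p(26)=2436, p(27)=3010, p(28)=3718, p(29)=4565, p(30)=5604, p(31)=6842, p(32)=8349, p(33)=10143, p(34)=12310, p(35)=14883, p(36)=17977, p(37)=21637, p(38)=26015.
Final step: p(39) = p(38) + p(37) - p(34) - p(32) + p(27) + p(24) - p(17) - p(13) + p(4)
= 26015 + 21637 - 12310 - 8349 + 3010 + 1575 - 297 - 101 + 5
= 31185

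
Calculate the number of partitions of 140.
15065878135

p(n) counts ways to write n as a sum of positive integers (order ignored).
Euler's pentagonal recurrence: p(k) = p(k-1) + p(k-2) - p(k-5) - p(k-7) + p(k-12) + p(k-15) - ... (offsets j(3j∓1)/2, signs ++--, p(0)=1, p(<0)=0).
DP table for k = 0..139: p(0)=1, p(1)=1, p(2)=2, p(3)=3, p(4)=5, p(5)=7, p(6)=11, p(7)=15, p(8)=22, p(9)=30, p(10)=42, p(11)=56, p(12)=77, p(13)=101, p(14)=135, p(15)=176, p(16)=231, p(17)=297, p(18)=385, p(19)=490, p(20)=627, p(21)=792, p(22)=1002, p(23)=1255, p(24)=1575, p(25)=1958, p(26)=2436, p(27)=3010, p(28)=3718, p(29)=4565, p(30)=5604, p(31)=6842, p(32)=8349, p(33)=10143, p(34)=12310, p(35)=14883, p(36)=17977, p(37)=21637, p(38)=26015, p(39)=31185, p(40)=37338, p(41)=44583, p(42)=53174, p(43)=63261, p(44)=75175, p(45)=89134, p(46)=105558, p(47)=124754, p(48)=147273, p(49)=173525, p(50)=204226, p(51)=239943, p(52)=281589, p(53)=329931, p(54)=386155, p(55)=451276, p(56)=526823, p(57)=614154, p(58)=715220, p(59)=831820, p(60)=966467, p(61)=1121505, p(62)=1300156, p(63)=1505499, p(64)=1741630, p(65)=2012558, p(66)=2323520, p(67)=2679689, p(68)=3087735, p(69)=3554345, p(70)=4087968, p(71)=4697205, p(72)=5392783, p(73)=6185689, p(74)=7089500, p(75)=8118264, p(76)=9289091, p(77)=10619863, p(78)=12132164, p(79)=13848650, p(80)=15796476, p(81)=18004327, p(82)=20506255, p(83)=23338469, p(84)=26543660, p(85)=30167357, p(86)=34262962, p(87)=38887673, p(88)=44108109, p(89)=49995925, p(90)=56634173, p(91)=64112359, p(92)=72533807, p(93)=82010177, p(94)=92669720, p(95)=104651419, p(96)=118114304, p(97)=133230930, p(98)=150198136, p(99)=169229875, p(100)=190569292, p(101)=214481126, p(102)=241265379, p(103)=271248950, p(104)=304801365, p(105)=342325709, p(106)=384276336, p(107)=431149389, p(108)=483502844, p(109)=541946240, p(110)=607163746, p(111)=679903203, p(112)=761002156, p(113)=851376628, p(114)=952050665, p(115)=1064144451, p(116)=1188908248, p(117)=1327710076, p(118)=1482074143, p(119)=1653668665, p(120)=1844349560, p(121)=2056148051, p(122)=2291320912, p(123)=2552338241, p(124)=2841940500, p(125)=3163127352, p(126)=3519222692, p(127)=3913864295, p(128)=4351078600, p(129)=4835271870, p(130)=5371315400, p(131)=5964539504, p(132)=6620830889, p(133)=7346629512, p(134)=8149040695, p(135)=9035836076, p(136)=10015581680, p(137)=11097645016, p(138)=12292341831, p(139)=13610949895.
Final step: p(140) = p(139) + p(138) - p(135) - p(133) + p(128) + p(125) - p(118) - p(114) + p(105) + p(100) - p(89) - p(83) + p(70) + p(63) - p(48) - p(40) + p(23) + p(14)
= 13610949895 + 12292341831 - 9035836076 - 7346629512 + 4351078600 + 3163127352 - 1482074143 - 952050665 + 342325709 + 190569292 - 49995925 - 23338469 + 4087968 + 1505499 - 147273 - 37338 + 1255 + 135
= 15065878135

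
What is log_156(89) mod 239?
27

Baby-step giant-step with step n = ⌈√239⌉ = 16.
Baby steps 156^j mod 239 (j:value) for j=0..15: 0:1, 1:156, 2:197, 3:140, 4:91, 5:95, 6:2, 7:73, 8:155, 9:41, 10:182, 11:190, 12:4, 13:146, 14:71, 15:82.
Giant-step multiplier: 156^(-16) ≡ 156^(238-16) = 156^222 ≡ 174 (mod 239).
Giant steps γ_i = 89·174^i mod 239: γ_0=89, γ_1=190 (in table at j=11).
x = i·n + j = 1·16 + 11 = 27.
Check: 156^27 ≡ 89 (mod 239).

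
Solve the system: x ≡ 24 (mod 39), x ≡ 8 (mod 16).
24

Using Chinese Remainder Theorem:
M = 39 × 16 = 624
M1 = 16, M2 = 39
y1 = 16^(-1) mod 39 = 22
y2 = 39^(-1) mod 16 = 7
x = (24×16×22 + 8×39×7) mod 624 = 24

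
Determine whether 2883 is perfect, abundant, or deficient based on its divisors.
deficient

Proper divisors of 2883: sum = 1 + 3 + 31 + 93 + 961 = 1089
Since 1089 < 2883, 2883 is deficient.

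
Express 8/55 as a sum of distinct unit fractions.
1/7 + 1/385

Greedy algorithm:
8/55: ceiling(55/8) = 7, use 1/7
1/385: ceiling(385/1) = 385, use 1/385
Result: 8/55 = 1/7 + 1/385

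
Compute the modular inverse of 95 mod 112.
79

gcd(95, 112) = 1, so the inverse exists.
Extended Euclidean algorithm on (112, 95):
112 = 1 × 95 + 17  ⟹  17 = (1)·112 + (-1)·95
95 = 5 × 17 + 10  ⟹  10 = (-5)·112 + (6)·95
17 = 1 × 10 + 7  ⟹  7 = (6)·112 + (-7)·95
10 = 1 × 7 + 3  ⟹  3 = (-11)·112 + (13)·95
7 = 2 × 3 + 1  ⟹  1 = (28)·112 + (-33)·95
So (-33)·95 ≡ 1 (mod 112), i.e. 95^(-1) ≡ -33 ≡ 79 (mod 112).
Check: 95 × 79 = 7505 ≡ 1 (mod 112)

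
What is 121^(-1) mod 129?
16

gcd(121, 129) = 1, so the inverse exists.
Extended Euclidean algorithm on (129, 121):
129 = 1 × 121 + 8  ⟹  8 = (1)·129 + (-1)·121
121 = 15 × 8 + 1  ⟹  1 = (-15)·129 + (16)·121
So (16)·121 ≡ 1 (mod 129), i.e. 121^(-1) ≡ 16 (mod 129).
Check: 121 × 16 = 1936 ≡ 1 (mod 129)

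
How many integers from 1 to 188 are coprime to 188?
92

188 = 2^2 × 47
φ(n) = n × ∏(1 - 1/p) for each prime p dividing n
φ(188) = 188 × (1 - 1/2) × (1 - 1/47) = 92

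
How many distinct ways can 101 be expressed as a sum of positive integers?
214481126

p(n) counts ways to write n as a sum of positive integers (order ignored).
Euler's pentagonal recurrence: p(k) = p(k-1) + p(k-2) - p(k-5) - p(k-7) + p(k-12) + p(k-15) - ... (offsets j(3j∓1)/2, signs ++--, p(0)=1, p(<0)=0).
DP table for k = 0..100: p(0)=1, p(1)=1, p(2)=2, p(3)=3, p(4)=5, p(5)=7, p(6)=11, p(7)=15, p(8)=22, p(9)=30, p(10)=42, p(11)=56, p(12)=77, p(13)=101, p(14)=135, p(15)=176, p(16)=231, p(17)=297, p(18)=385, p(19)=490, p(20)=627, p(21)=792, p(22)=1002, p(23)=1255, p(24)=1575, p(25)=1958, p(26)=2436, p(27)=3010, p(28)=3718, p(29)=4565, p(30)=5604, p(31)=6842, p(32)=8349, p(33)=10143, p(34)=12310, p(35)=14883, p(36)=17977, p(37)=21637, p(38)=26015, p(39)=31185, p(40)=37338, p(41)=44583, p(42)=53174, p(43)=63261, p(44)=75175, p(45)=89134, p(46)=105558, p(47)=124754, p(48)=147273, p(49)=173525, p(50)=204226, p(51)=239943, p(52)=281589, p(53)=329931, p(54)=386155, p(55)=451276, p(56)=526823, p(57)=614154, p(58)=715220, p(59)=831820, p(60)=966467, p(61)=1121505, p(62)=1300156, p(63)=1505499, p(64)=1741630, p(65)=2012558, p(66)=2323520, p(67)=2679689, p(68)=3087735, p(69)=3554345, p(70)=4087968, p(71)=4697205, p(72)=5392783, p(73)=6185689, p(74)=7089500, p(75)=8118264, p(76)=9289091, p(77)=10619863, p(78)=12132164, p(79)=13848650, p(80)=15796476, p(81)=18004327, p(82)=20506255, p(83)=23338469, p(84)=26543660, p(85)=30167357, p(86)=34262962, p(87)=38887673, p(88)=44108109, p(89)=49995925, p(90)=56634173, p(91)=64112359, p(92)=72533807, p(93)=82010177, p(94)=92669720, p(95)=104651419, p(96)=118114304, p(97)=133230930, p(98)=150198136, p(99)=169229875, p(100)=190569292.
Final step: p(101) = p(100) + p(99) - p(96) - p(94) + p(89) + p(86) - p(79) - p(75) + p(66) + p(61) - p(50) - p(44) + p(31) + p(24) - p(9) - p(1)
= 190569292 + 169229875 - 118114304 - 92669720 + 49995925 + 34262962 - 13848650 - 8118264 + 2323520 + 1121505 - 204226 - 75175 + 6842 + 1575 - 30 - 1
= 214481126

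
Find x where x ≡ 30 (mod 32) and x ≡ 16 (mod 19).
510

Using Chinese Remainder Theorem:
M = 32 × 19 = 608
M1 = 19, M2 = 32
y1 = 19^(-1) mod 32 = 27
y2 = 32^(-1) mod 19 = 3
x = (30×19×27 + 16×32×3) mod 608 = 510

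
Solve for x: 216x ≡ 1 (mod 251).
43

gcd(216, 251) = 1, so the inverse exists.
Extended Euclidean algorithm on (251, 216):
251 = 1 × 216 + 35  ⟹  35 = (1)·251 + (-1)·216
216 = 6 × 35 + 6  ⟹  6 = (-6)·251 + (7)·216
35 = 5 × 6 + 5  ⟹  5 = (31)·251 + (-36)·216
6 = 1 × 5 + 1  ⟹  1 = (-37)·251 + (43)·216
So (43)·216 ≡ 1 (mod 251), i.e. 216^(-1) ≡ 43 (mod 251).
Check: 216 × 43 = 9288 ≡ 1 (mod 251)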